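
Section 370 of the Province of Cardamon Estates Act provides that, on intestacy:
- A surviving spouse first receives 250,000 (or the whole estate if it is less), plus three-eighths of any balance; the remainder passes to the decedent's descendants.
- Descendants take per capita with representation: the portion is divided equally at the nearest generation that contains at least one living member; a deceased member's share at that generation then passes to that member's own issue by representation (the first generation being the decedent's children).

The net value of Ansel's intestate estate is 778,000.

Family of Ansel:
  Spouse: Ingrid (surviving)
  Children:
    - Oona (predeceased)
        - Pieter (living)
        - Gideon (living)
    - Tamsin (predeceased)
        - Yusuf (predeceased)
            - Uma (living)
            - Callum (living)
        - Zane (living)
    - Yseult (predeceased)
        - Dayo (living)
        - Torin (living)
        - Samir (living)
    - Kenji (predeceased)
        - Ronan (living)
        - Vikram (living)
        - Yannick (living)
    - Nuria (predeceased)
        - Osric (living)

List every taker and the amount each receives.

Ingrid: 448,000; Pieter: 30,000; Gideon: 30,000; Uma: 15,000; Callum: 15,000; Zane: 30,000; Dayo: 30,000; Torin: 30,000; Samir: 30,000; Ronan: 30,000; Vikram: 30,000; Yannick: 30,000; Osric: 30,000

Ingrid first takes 250,000, leaving a balance of 528,000. Ingrid then takes three-eighths of the balance (198,000), for a total of 448,000. The remaining 330,000 passes to the descendants.
No child survives, so the initial division is made at the grandchildren's generation.
The descendants' portion (330,000) is divided into 11 shares of 30,000: Pieter, Gideon, Zane, Dayo, Torin, Samir, Ronan, Vikram, Yannick, and Osric each take 30,000; Yusuf's 30,000 share passes to Yusuf's issue.
Yusuf's share (30,000) is divided into 2 shares of 15,000: Uma and Callum each take 15,000.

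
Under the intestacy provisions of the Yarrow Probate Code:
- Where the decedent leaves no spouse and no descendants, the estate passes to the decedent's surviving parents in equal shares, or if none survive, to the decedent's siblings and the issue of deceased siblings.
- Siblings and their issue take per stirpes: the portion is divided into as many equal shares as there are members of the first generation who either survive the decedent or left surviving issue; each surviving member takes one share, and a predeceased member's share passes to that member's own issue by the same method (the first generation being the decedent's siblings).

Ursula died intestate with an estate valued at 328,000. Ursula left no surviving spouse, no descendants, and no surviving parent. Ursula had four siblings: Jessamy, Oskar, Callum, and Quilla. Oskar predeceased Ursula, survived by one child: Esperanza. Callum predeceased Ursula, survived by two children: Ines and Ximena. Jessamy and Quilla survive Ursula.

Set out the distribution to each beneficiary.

The entire 328,000 passes to the siblings and their issue.
That amount (328,000) is divided into 4 shares of 82,000: Jessamy and Quilla each take 82,000; Oskar's 82,000 share passes to Oskar's issue; Callum's 82,000 share passes to Callum's issue.
Oskar's share (82,000) passes entirely to Esperanza.
Callum's share (82,000) is divided into 2 shares of 41,000: Ines and Ximena each take 41,000.

Jessamy: 82,000; Esperanza: 82,000; Ines: 41,000; Ximena: 41,000; Quilla: 82,000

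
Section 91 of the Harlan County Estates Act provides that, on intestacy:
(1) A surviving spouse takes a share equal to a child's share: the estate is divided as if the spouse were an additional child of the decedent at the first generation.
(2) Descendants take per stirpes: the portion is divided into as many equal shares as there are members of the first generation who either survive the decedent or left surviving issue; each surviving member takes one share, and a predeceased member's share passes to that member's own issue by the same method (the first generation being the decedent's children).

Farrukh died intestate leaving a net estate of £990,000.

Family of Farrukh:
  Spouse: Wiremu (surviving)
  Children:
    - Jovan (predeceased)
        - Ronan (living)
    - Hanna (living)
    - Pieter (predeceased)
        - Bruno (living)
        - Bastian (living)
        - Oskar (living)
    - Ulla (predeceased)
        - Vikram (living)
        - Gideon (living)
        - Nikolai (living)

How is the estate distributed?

The spouse counts as an additional share at the children's level, so there are 5 primary shares of £198,000. Wiremu takes one such share (£198,000).
The children's combined portion (£792,000) is divided into 4 shares of £198,000: Hanna takes £198,000; Jovan's £198,000 share passes to Jovan's issue; Pieter's £198,000 share passes to Pieter's issue; Ulla's £198,000 share passes to Ulla's issue.
Jovan's share (£198,000) passes entirely to Ronan.
Pieter's share (£198,000) is divided into 3 shares of £66,000: Bruno, Bastian, and Oskar each take £66,000.
Ulla's share (£198,000) is divided into 3 shares of £66,000: Vikram, Gideon, and Nikolai each take £66,000.

Wiremu: £198,000; Ronan: £198,000; Hanna: £198,000; Bruno: £66,000; Bastian: £66,000; Oskar: £66,000; Vikram: £66,000; Gideon: £66,000; Nikolai: £66,000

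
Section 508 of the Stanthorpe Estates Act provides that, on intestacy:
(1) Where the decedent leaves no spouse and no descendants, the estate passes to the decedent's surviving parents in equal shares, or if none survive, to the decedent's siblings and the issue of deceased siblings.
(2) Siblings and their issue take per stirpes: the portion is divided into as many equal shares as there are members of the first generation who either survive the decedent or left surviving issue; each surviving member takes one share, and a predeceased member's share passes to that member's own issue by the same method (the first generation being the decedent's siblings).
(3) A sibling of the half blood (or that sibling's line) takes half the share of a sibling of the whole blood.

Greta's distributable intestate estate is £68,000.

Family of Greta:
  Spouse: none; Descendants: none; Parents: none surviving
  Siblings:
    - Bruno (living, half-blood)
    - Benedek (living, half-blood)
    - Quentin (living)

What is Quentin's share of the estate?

The entire £68,000 passes to the siblings and their issue.
Counting each half-blood sibling's line as half a unit, there are 2 units in £68,000, so one unit is £34,000. Whole-blood lines (Quentin) take £34,000 each; half-blood lines (Bruno and Benedek) take £17,000 each.

Quentin receives £34,000.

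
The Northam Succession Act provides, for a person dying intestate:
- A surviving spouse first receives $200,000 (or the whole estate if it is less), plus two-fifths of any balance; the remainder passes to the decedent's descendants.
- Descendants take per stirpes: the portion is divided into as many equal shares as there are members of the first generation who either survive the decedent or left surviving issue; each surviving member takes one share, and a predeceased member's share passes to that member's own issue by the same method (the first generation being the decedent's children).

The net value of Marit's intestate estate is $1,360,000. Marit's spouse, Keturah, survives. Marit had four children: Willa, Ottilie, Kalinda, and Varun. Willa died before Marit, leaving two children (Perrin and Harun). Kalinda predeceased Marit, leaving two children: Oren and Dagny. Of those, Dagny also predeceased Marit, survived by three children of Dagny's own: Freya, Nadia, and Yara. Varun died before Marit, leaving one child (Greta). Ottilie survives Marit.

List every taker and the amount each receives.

Keturah first takes $200,000, leaving a balance of $1,160,000. Keturah then takes two-fifths of the balance ($464,000), for a total of $664,000. The remaining $696,000 passes to the descendants.
The descendants' portion ($696,000) is divided into 4 shares of $174,000: Ottilie takes $174,000; Willa's $174,000 share passes to Willa's issue; Kalinda's $174,000 share passes to Kalinda's issue; Varun's $174,000 share passes to Varun's issue.
Willa's share ($174,000) is divided into 2 shares of $87,000: Perrin and Harun each take $87,000.
Kalinda's share ($174,000) is divided into 2 shares of $87,000: Oren takes $87,000; Dagny's $87,000 share passes to Dagny's issue.
Dagny's share ($87,000) is divided into 3 shares of $29,000: Freya, Nadia, and Yara each take $29,000.
Varun's share ($174,000) passes entirely to Greta.

Keturah: $664,000; Perrin: $87,000; Harun: $87,000; Ottilie: $174,000; Oren: $87,000; Freya: $29,000; Nadia: $29,000; Yara: $29,000; Greta: $174,000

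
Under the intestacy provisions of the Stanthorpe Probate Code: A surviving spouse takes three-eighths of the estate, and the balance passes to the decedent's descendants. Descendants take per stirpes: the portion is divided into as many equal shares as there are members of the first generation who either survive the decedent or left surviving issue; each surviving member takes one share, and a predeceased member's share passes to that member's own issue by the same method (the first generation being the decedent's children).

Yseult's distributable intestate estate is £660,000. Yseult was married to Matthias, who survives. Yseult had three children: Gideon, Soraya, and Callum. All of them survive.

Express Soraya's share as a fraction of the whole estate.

Soraya receives 5/24 of the estate.

Matthias takes three-eighths of £660,000 = £247,500. The remaining £412,500 passes to the descendants.
The descendants' portion (£412,500) is divided into 3 shares of £137,500: Gideon, Soraya, and Callum each take £137,500.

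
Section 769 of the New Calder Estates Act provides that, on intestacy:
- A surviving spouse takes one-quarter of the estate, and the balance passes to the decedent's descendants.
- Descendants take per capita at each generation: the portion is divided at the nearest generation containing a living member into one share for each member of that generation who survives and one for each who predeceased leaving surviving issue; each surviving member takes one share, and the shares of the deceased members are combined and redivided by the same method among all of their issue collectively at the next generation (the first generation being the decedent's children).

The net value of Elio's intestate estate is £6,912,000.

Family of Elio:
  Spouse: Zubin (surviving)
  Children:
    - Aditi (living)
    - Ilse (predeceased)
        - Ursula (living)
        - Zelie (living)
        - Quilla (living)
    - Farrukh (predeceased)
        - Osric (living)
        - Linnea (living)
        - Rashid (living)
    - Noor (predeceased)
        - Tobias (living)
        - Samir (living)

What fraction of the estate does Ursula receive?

Ursula receives 9/128 of the estate.

Zubin takes one-quarter of £6,912,000 = £1,728,000. The remaining £5,184,000 passes to the descendants.
The descendants' portion (£5,184,000) is divided at the children's generation into 4 shares of £1,296,000. Aditi takes £1,296,000. The 3 shares of the deceased (Ilse, Farrukh, and Noor) are combined into a pool of £3,888,000.
That pool (£3,888,000) is divided at the grandchildren's generation equally among Ursula, Zelie, Quilla, Osric, Linnea, Rashid, Tobias, and Samir: £486,000 each.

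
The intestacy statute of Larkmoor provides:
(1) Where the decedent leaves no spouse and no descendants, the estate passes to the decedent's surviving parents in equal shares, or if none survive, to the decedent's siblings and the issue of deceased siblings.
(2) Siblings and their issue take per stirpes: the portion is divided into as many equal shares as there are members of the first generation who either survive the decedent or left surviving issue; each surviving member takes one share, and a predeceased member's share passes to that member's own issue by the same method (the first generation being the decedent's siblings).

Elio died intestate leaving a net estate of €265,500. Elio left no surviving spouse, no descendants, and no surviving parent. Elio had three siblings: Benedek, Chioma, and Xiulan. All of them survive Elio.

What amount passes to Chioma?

The entire €265,500 passes to the siblings and their issue.
That amount (€265,500) is divided into 3 shares of €88,500: Benedek, Chioma, and Xiulan each take €88,500.

Chioma receives €88,500.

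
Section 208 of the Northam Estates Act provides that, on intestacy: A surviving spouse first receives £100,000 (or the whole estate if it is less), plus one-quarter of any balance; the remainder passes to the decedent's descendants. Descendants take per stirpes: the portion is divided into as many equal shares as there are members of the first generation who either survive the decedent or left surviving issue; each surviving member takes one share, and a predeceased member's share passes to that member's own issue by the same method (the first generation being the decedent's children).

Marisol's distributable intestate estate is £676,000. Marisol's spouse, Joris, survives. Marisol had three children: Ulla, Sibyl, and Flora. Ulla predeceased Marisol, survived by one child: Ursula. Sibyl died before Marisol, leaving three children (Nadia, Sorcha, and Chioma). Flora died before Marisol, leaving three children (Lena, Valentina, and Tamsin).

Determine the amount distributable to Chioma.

Chioma receives £48,000.

Joris first takes £100,000, leaving a balance of £576,000. Joris then takes one-quarter of the balance (£144,000), for a total of £244,000. The remaining £432,000 passes to the descendants.
The descendants' portion (£432,000) is divided into 3 shares of £144,000: Ulla's £144,000 share passes to Ulla's issue; Sibyl's £144,000 share passes to Sibyl's issue; Flora's £144,000 share passes to Flora's issue.
Ulla's share (£144,000) passes entirely to Ursula.
Sibyl's share (£144,000) is divided into 3 shares of £48,000: Nadia, Sorcha, and Chioma each take £48,000.
Flora's share (£144,000) is divided into 3 shares of £48,000: Lena, Valentina, and Tamsin each take £48,000.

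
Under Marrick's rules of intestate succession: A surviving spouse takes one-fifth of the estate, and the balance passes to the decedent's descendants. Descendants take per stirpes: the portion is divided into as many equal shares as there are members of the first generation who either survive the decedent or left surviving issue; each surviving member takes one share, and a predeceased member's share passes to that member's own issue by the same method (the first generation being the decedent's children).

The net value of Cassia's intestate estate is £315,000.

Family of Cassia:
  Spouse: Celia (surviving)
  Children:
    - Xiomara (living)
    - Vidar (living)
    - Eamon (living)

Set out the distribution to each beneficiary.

Celia: £63,000; Xiomara: £84,000; Vidar: £84,000; Eamon: £84,000

Celia takes one-fifth of £315,000 = £63,000. The remaining £252,000 passes to the descendants.
The descendants' portion (£252,000) is divided into 3 shares of £84,000: Xiomara, Vidar, and Eamon each take £84,000.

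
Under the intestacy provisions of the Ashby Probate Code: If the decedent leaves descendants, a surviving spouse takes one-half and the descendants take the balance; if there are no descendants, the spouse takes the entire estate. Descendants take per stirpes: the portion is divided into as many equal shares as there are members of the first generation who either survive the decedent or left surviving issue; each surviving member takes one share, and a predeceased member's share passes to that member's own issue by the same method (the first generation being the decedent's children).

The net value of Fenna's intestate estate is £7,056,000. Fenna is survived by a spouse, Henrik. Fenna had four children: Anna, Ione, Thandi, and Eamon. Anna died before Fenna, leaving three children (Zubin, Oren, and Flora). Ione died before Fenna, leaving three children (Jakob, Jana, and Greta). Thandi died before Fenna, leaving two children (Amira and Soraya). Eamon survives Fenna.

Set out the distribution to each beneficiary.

Henrik takes one-half of £7,056,000 = £3,528,000. The remaining £3,528,000 passes to the descendants.
The descendants' portion (£3,528,000) is divided into 4 shares of £882,000: Eamon takes £882,000; Anna's £882,000 share passes to Anna's issue; Ione's £882,000 share passes to Ione's issue; Thandi's £882,000 share passes to Thandi's issue.
Anna's share (£882,000) is divided into 3 shares of £294,000: Zubin, Oren, and Flora each take £294,000.
Ione's share (£882,000) is divided into 3 shares of £294,000: Jakob, Jana, and Greta each take £294,000.
Thandi's share (£882,000) is divided into 2 shares of £441,000: Amira and Soraya each take £441,000.

Henrik: £3,528,000; Zubin: £294,000; Oren: £294,000; Flora: £294,000; Jakob: £294,000; Jana: £294,000; Greta: £294,000; Amira: £441,000; Soraya: £441,000; Eamon: £882,000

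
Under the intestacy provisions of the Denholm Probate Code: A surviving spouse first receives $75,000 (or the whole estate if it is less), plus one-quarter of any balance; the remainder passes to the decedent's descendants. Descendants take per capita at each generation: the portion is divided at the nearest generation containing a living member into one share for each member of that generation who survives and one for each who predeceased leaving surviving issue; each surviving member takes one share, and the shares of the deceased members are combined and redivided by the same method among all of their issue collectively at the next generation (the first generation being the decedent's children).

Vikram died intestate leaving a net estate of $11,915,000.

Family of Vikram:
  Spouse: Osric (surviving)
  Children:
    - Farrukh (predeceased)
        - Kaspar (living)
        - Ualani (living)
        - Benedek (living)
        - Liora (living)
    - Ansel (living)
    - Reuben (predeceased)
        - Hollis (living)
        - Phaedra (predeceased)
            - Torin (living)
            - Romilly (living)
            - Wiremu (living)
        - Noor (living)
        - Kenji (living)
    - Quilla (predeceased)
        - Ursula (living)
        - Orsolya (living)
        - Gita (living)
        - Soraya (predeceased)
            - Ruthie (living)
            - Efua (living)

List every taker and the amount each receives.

Osric: $3,035,000; Kaspar: $555,000; Ualani: $555,000; Benedek: $555,000; Liora: $555,000; Ansel: $2,220,000; Hollis: $555,000; Torin: $222,000; Romilly: $222,000; Wiremu: $222,000; Noor: $555,000; Kenji: $555,000; Ursula: $555,000; Orsolya: $555,000; Gita: $555,000; Ruthie: $222,000; Efua: $222,000

Osric first takes $75,000, leaving a balance of $11,840,000. Osric then takes one-quarter of the balance ($2,960,000), for a total of $3,035,000. The remaining $8,880,000 passes to the descendants.
The descendants' portion ($8,880,000) is divided at the children's generation into 4 shares of $2,220,000. Ansel takes $2,220,000. The 3 shares of the deceased (Farrukh, Reuben, and Quilla) are combined into a pool of $6,660,000.
That pool ($6,660,000) is divided at the grandchildren's generation into 12 shares of $555,000. Kaspar, Ualani, Benedek, Liora, Hollis, Noor, Kenji, Ursula, Orsolya, and Gita each take $555,000. The 2 shares of the deceased (Phaedra and Soraya) are combined into a pool of $1,110,000.
That pool ($1,110,000) is divided at the great-grandchildren's generation equally among Torin, Romilly, Wiremu, Ruthie, and Efua: $222,000 each.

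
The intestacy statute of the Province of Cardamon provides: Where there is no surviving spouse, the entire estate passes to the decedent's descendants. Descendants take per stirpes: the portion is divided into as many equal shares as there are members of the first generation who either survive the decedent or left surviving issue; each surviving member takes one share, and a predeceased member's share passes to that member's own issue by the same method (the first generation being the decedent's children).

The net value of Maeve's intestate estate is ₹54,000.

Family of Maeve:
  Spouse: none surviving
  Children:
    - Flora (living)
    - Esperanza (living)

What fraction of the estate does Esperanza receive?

Esperanza receives 1/2 of the estate.

The entire ₹54,000 passes to the descendants.
That amount (₹54,000) is divided into 2 shares of ₹27,000: Flora and Esperanza each take ₹27,000.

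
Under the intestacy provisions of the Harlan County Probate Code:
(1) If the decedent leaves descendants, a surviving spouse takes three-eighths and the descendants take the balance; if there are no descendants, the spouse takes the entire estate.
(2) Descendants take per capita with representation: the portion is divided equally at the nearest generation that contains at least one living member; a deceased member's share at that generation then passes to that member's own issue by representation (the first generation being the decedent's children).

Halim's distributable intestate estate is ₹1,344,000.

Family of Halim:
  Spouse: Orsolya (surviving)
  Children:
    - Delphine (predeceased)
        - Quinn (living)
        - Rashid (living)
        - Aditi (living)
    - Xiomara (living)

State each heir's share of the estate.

Orsolya: ₹504,000; Quinn: ₹140,000; Rashid: ₹140,000; Aditi: ₹140,000; Xiomara: ₹420,000

Orsolya takes three-eighths of ₹1,344,000 = ₹504,000. The remaining ₹840,000 passes to the descendants.
The descendants' portion (₹840,000) is divided into 2 shares of ₹420,000: Xiomara takes ₹420,000; Delphine's ₹420,000 share passes to Delphine's issue.
Delphine's share (₹420,000) is divided into 3 shares of ₹140,000: Quinn, Rashid, and Aditi each take ₹140,000.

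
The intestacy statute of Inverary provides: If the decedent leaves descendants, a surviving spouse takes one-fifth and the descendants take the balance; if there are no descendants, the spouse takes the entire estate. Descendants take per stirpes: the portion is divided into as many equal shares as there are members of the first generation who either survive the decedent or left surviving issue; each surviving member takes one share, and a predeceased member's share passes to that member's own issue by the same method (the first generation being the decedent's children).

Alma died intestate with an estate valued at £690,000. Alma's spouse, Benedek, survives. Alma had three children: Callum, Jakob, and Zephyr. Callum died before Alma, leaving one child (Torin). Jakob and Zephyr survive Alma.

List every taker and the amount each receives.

Benedek: £138,000; Torin: £184,000; Jakob: £184,000; Zephyr: £184,000

Benedek takes one-fifth of £690,000 = £138,000. The remaining £552,000 passes to the descendants.
The descendants' portion (£552,000) is divided into 3 shares of £184,000: Jakob and Zephyr each take £184,000; Callum's £184,000 share passes to Callum's issue.
Callum's share (£184,000) passes entirely to Torin.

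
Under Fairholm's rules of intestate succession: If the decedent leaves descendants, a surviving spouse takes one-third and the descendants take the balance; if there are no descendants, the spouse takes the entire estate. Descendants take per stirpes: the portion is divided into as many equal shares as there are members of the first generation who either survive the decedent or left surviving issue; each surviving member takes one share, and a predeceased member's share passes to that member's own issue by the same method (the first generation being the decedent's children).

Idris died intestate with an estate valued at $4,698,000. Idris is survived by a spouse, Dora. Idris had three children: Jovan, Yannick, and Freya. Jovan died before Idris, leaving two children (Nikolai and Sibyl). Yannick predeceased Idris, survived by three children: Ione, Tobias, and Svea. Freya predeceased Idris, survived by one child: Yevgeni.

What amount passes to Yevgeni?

Dora takes one-third of $4,698,000 = $1,566,000. The remaining $3,132,000 passes to the descendants.
The descendants' portion ($3,132,000) is divided into 3 shares of $1,044,000: Jovan's $1,044,000 share passes to Jovan's issue; Yannick's $1,044,000 share passes to Yannick's issue; Freya's $1,044,000 share passes to Freya's issue.
Jovan's share ($1,044,000) is divided into 2 shares of $522,000: Nikolai and Sibyl each take $522,000.
Yannick's share ($1,044,000) is divided into 3 shares of $348,000: Ione, Tobias, and Svea each take $348,000.
Freya's share ($1,044,000) passes entirely to Yevgeni.

Yevgeni receives $1,044,000.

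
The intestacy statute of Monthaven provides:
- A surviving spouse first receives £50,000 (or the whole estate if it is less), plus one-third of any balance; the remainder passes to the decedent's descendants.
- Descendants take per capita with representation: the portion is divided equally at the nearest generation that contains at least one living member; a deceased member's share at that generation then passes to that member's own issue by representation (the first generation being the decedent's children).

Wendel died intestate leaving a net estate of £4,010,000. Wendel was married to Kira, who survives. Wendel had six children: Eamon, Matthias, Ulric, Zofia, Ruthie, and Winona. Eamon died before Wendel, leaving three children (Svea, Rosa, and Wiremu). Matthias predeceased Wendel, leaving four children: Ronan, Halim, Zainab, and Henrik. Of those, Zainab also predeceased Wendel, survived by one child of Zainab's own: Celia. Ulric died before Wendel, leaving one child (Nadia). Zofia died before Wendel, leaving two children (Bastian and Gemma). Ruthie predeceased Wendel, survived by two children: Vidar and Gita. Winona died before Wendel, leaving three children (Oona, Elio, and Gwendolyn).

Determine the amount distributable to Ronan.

Ronan receives £176,000.

Kira first takes £50,000, leaving a balance of £3,960,000. Kira then takes one-third of the balance (£1,320,000), for a total of £1,370,000. The remaining £2,640,000 passes to the descendants.
No child survives, so the initial division is made at the grandchildren's generation.
The descendants' portion (£2,640,000) is divided into 15 shares of £176,000: Svea, Rosa, Wiremu, Ronan, Halim, Henrik, Nadia, Bastian, Gemma, Vidar, Gita, Oona, Elio, and Gwendolyn each take £176,000; Zainab's £176,000 share passes to Zainab's issue.
Zainab's share (£176,000) passes entirely to Celia.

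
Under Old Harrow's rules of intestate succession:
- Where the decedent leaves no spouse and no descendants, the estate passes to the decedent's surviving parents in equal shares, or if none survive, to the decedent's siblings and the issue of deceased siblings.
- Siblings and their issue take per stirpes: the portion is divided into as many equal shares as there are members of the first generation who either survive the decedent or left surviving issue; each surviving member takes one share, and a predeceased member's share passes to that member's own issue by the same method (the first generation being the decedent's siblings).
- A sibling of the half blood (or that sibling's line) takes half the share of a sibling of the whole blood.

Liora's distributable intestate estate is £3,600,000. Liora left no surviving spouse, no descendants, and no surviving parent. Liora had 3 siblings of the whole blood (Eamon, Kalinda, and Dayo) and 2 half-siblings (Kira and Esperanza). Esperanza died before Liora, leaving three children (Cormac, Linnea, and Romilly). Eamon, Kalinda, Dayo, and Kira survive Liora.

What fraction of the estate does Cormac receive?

The entire £3,600,000 passes to the siblings and their issue.
Counting each half-blood sibling's line as half a unit, there are 4 units in £3,600,000, so one unit is £900,000. Whole-blood lines (Eamon, Kalinda, and Dayo) take £900,000 each; half-blood lines (Kira and Esperanza) take £450,000 each.
Esperanza's share (£450,000) is divided into 3 shares of £150,000: Cormac, Linnea, and Romilly each take £150,000.

Cormac receives 1/24 of the estate.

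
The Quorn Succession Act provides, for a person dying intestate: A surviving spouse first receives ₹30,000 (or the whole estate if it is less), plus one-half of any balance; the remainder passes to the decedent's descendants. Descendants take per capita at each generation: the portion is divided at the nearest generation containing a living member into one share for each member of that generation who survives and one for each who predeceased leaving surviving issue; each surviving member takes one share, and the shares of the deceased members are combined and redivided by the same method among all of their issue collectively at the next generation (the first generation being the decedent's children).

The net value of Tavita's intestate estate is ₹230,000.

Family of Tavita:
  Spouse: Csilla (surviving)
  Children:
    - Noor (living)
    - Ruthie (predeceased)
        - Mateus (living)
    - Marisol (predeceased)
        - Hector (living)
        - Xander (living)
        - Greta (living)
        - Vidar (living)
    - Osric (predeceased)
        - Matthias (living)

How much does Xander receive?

Csilla first takes ₹30,000, leaving a balance of ₹200,000. Csilla then takes one-half of the balance (₹100,000), for a total of ₹130,000. The remaining ₹100,000 passes to the descendants.
The descendants' portion (₹100,000) is divided at the children's generation into 4 shares of ₹25,000. Noor takes ₹25,000. The 3 shares of the deceased (Ruthie, Marisol, and Osric) are combined into a pool of ₹75,000.
That pool (₹75,000) is divided at the grandchildren's generation equally among Mateus, Hector, Xander, Greta, Vidar, and Matthias: ₹12,500 each.

Xander receives ₹12,500.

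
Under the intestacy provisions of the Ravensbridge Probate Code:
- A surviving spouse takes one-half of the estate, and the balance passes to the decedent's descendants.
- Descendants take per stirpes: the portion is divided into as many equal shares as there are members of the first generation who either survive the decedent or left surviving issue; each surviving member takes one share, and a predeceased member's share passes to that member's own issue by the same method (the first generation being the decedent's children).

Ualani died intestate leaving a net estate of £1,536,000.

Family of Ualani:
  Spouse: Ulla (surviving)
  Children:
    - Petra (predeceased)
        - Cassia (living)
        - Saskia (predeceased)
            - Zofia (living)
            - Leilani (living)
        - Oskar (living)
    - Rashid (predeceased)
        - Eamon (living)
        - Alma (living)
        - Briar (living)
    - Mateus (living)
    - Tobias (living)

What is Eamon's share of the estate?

Eamon receives £64,000.

Ulla takes one-half of £1,536,000 = £768,000. The remaining £768,000 passes to the descendants.
The descendants' portion (£768,000) is divided into 4 shares of £192,000: Mateus and Tobias each take £192,000; Petra's £192,000 share passes to Petra's issue; Rashid's £192,000 share passes to Rashid's issue.
Petra's share (£192,000) is divided into 3 shares of £64,000: Cassia and Oskar each take £64,000; Saskia's £64,000 share passes to Saskia's issue.
Saskia's share (£64,000) is divided into 2 shares of £32,000: Zofia and Leilani each take £32,000.
Rashid's share (£192,000) is divided into 3 shares of £64,000: Eamon, Alma, and Briar each take £64,000.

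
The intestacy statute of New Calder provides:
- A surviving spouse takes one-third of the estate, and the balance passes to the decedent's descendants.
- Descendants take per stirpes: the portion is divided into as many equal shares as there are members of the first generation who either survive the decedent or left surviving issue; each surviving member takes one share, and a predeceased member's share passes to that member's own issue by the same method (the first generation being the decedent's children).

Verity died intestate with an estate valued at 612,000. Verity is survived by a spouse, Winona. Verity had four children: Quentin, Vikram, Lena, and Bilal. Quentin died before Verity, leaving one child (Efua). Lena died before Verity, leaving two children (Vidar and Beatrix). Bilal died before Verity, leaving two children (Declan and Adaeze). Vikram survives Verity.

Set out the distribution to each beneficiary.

Winona takes one-third of 612,000 = 204,000. The remaining 408,000 passes to the descendants.
The descendants' portion (408,000) is divided into 4 shares of 102,000: Vikram takes 102,000; Quentin's 102,000 share passes to Quentin's issue; Lena's 102,000 share passes to Lena's issue; Bilal's 102,000 share passes to Bilal's issue.
Quentin's share (102,000) passes entirely to Efua.
Lena's share (102,000) is divided into 2 shares of 51,000: Vidar and Beatrix each take 51,000.
Bilal's share (102,000) is divided into 2 shares of 51,000: Declan and Adaeze each take 51,000.

Winona: 204,000; Efua: 102,000; Vikram: 102,000; Vidar: 51,000; Beatrix: 51,000; Declan: 51,000; Adaeze: 51,000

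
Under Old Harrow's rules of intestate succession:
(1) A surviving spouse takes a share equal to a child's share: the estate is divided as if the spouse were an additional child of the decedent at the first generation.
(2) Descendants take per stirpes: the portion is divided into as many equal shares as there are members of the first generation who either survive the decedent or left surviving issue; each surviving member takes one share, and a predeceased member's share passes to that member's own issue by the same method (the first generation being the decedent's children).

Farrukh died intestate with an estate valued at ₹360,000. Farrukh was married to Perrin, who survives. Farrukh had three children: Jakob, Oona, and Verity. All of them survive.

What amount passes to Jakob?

Jakob receives ₹90,000.

The spouse counts as an additional share at the children's level, so there are 4 primary shares of ₹90,000. Perrin takes one such share (₹90,000).
The children's combined portion (₹270,000) is divided into 3 shares of ₹90,000: Jakob, Oona, and Verity each take ₹90,000.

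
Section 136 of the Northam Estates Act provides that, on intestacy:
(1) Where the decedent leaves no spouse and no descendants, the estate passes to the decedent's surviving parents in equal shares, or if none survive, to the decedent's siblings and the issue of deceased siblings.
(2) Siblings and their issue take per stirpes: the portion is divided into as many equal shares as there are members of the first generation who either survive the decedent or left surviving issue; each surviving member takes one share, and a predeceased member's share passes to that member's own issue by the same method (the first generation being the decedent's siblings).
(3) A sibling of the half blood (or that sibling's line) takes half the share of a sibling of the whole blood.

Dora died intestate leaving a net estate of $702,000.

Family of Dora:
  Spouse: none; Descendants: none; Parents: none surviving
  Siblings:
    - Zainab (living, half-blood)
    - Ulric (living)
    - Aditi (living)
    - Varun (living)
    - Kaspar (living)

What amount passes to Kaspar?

The entire $702,000 passes to the siblings and their issue.
Counting each half-blood sibling's line as half a unit, there are 9/2 units in $702,000, so one unit is $156,000. Whole-blood lines (Ulric, Aditi, Varun, and Kaspar) take $156,000 each; half-blood lines (Zainab) take $78,000 each.

Kaspar receives $156,000.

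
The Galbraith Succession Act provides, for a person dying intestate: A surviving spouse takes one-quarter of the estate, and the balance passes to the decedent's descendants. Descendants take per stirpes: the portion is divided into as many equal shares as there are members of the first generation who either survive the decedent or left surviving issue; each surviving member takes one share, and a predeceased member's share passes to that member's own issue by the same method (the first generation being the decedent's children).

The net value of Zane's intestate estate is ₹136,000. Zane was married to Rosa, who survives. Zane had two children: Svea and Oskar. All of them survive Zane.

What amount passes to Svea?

Svea receives ₹51,000.

Rosa takes one-quarter of ₹136,000 = ₹34,000. The remaining ₹102,000 passes to the descendants.
The descendants' portion (₹102,000) is divided into 2 shares of ₹51,000: Svea and Oskar each take ₹51,000.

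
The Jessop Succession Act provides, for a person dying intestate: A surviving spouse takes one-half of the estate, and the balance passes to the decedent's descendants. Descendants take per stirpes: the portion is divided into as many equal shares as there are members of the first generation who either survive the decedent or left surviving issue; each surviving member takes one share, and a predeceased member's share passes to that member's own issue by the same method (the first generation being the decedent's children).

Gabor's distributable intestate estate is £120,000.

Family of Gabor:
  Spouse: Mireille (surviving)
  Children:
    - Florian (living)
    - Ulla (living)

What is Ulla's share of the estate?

Mireille takes one-half of £120,000 = £60,000. The remaining £60,000 passes to the descendants.
The descendants' portion (£60,000) is divided into 2 shares of £30,000: Florian and Ulla each take £30,000.

Ulla receives £30,000.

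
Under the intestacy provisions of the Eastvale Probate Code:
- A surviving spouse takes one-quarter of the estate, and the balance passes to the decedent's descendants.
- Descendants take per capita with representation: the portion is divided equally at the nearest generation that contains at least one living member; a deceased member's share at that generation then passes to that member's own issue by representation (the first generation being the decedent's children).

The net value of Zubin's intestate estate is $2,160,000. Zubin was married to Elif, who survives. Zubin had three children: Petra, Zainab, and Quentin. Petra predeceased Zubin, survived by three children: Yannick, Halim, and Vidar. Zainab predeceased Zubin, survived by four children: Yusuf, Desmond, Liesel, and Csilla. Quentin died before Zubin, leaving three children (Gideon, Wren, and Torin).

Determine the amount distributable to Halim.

Elif takes one-quarter of $2,160,000 = $540,000. The remaining $1,620,000 passes to the descendants.
No child survives, so the initial division is made at the grandchildren's generation.
The descendants' portion ($1,620,000) is divided into 10 shares of $162,000: Yannick, Halim, Vidar, Yusuf, Desmond, Liesel, Csilla, Gideon, Wren, and Torin each take $162,000.

Halim receives $162,000.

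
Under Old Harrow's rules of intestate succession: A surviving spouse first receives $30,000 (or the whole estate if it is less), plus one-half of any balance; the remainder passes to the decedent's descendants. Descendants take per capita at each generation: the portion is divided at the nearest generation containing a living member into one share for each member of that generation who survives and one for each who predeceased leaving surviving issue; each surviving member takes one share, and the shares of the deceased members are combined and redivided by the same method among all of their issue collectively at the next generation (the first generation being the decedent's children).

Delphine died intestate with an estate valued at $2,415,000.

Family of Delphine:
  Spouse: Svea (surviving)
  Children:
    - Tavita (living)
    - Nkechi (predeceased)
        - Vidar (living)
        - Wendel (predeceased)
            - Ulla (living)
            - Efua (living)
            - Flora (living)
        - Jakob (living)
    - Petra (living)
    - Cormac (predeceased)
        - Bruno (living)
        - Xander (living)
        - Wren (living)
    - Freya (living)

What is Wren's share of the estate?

Svea first takes $30,000, leaving a balance of $2,385,000. Svea then takes one-half of the balance ($1,192,500), for a total of $1,222,500. The remaining $1,192,500 passes to the descendants.
The descendants' portion ($1,192,500) is divided at the children's generation into 5 shares of $238,500. Tavita, Petra, and Freya each take $238,500. The 2 shares of the deceased (Nkechi and Cormac) are combined into a pool of $477,000.
That pool ($477,000) is divided at the grandchildren's generation into 6 shares of $79,500. Vidar, Jakob, Bruno, Xander, and Wren each take $79,500. The remaining share for the deceased Wendel ($79,500) is carried to the next generation.
That pool ($79,500) is divided at the great-grandchildren's generation equally among Ulla, Efua, and Flora: $26,500 each.

Wren receives $79,500.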